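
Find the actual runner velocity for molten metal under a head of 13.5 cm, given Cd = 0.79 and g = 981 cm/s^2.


Formula: v = Cd * sqrt(2 * g * h)  (Torricelli with discharge coefficient)
2*g*h = 2 * 981 * 13.5 = 26487.0 cm^2/s^2
sqrt(26487.0) = 162.74827 cm/s
v = 0.79 * 162.74827 = 128.5711 cm/s


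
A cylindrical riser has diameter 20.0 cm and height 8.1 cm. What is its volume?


Formula: V = pi * (D/2)^2 * H  (cylinder volume)
Radius = D/2 = 20.0/2 = 10.0 cm
V = pi * 10.0^2 * 8.1 = 2544.6900 cm^3

Final answer: 2544.6900 cm^3


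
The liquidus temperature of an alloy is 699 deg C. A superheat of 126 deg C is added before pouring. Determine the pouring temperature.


Formula: T_pour = T_melt + Superheat
T_pour = 699 + 126 = 825 deg C

Final answer: 825 deg C


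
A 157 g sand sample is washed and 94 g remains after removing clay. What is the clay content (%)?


Formula: Clay% = (W_total - W_washed) / W_total * 100
Clay mass = 157 - 94 = 63 g
Clay% = 63 / 157 * 100 = 40.1274%

40.1274%


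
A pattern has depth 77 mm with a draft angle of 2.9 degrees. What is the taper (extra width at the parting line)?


Formula: taper = depth * tan(draft_angle)
tan(2.9 deg) = 0.0506578
taper = 77 mm * 0.0506578 = 3.9007 mm

Answer: 3.9007 mm


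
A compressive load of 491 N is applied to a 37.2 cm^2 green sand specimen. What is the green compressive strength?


Formula: Compressive Strength = Force / Area
Strength = 491 N / 37.2 cm^2 = 13.1989 N/cm^2

Answer: 13.1989 N/cm^2


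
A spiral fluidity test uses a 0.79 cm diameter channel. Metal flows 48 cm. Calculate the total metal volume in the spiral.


Formula: V = pi * (d/2)^2 * L  (cylinder volume)
Radius = 0.79/2 = 0.395 cm
V = pi * 0.395^2 * 48 = 23.5280 cm^3

Answer: 23.5280 cm^3


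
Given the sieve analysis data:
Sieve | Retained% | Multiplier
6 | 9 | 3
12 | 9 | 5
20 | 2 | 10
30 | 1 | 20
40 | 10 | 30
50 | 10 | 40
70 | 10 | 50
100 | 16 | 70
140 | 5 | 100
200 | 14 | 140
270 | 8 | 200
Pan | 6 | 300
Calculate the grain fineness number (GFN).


Formula: GFN = sum(pct * multiplier) / sum(pct)
sum(pct * multiplier) = 8292
sum(pct) = 100
GFN = 8292 / 100 = 82.92

82.92


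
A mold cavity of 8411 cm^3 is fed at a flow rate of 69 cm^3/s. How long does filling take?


Formula: t_fill = V_mold / Q_flow
t = 8411 cm^3 / 69 cm^3/s = 121.8986 s


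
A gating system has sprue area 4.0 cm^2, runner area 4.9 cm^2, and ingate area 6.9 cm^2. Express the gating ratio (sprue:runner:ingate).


Sprue:Runner:Ingate = 1 : 4.9/4.0 : 6.9/4.0 = 1:1.23:1.73


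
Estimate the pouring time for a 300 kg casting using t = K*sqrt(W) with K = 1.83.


Formula: t = K * sqrt(W)
sqrt(W) = sqrt(300) = 17.32051
t = 1.83 * 17.32051 = 31.6965 s

31.6965 s


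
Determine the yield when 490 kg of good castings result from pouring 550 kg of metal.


Formula: Casting Yield = (W_good / W_total) * 100
Yield = (490 kg / 550 kg) * 100 = 89.0909%

89.0909%


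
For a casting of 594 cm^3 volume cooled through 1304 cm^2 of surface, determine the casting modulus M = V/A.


Formula: Casting Modulus M = V / A
M = 594 cm^3 / 1304 cm^2 = 0.4555 cm

Answer: 0.4555 cm


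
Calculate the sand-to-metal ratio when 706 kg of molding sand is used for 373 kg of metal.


Formula: Sand-to-Metal Ratio = W_sand / W_metal
Ratio = 706 kg / 373 kg = 1.8928

Final answer: 1.8928


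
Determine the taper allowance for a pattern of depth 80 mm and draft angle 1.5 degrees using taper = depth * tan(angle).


Formula: taper = depth * tan(draft_angle)
tan(1.5 deg) = 0.0261859
taper = 80 mm * 0.0261859 = 2.0949 mm

Answer: 2.0949 mm


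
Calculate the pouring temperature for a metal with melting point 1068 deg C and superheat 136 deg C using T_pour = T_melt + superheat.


Formula: T_pour = T_melt + Superheat
T_pour = 1068 + 136 = 1204 deg C

Final answer: 1204 deg C


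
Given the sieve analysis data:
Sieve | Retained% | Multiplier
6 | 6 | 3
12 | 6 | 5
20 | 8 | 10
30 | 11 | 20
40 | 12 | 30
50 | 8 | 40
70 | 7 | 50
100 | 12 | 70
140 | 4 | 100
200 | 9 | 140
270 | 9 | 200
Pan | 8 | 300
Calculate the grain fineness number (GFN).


Formula: GFN = sum(pct * multiplier) / sum(pct)
sum(pct * multiplier) = 8078
sum(pct) = 100
GFN = 8078 / 100 = 80.78

Final answer: 80.78


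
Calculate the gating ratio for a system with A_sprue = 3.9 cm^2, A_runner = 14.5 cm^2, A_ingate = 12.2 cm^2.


Sprue:Runner:Ingate = 1 : 14.5/3.9 : 12.2/3.9 = 1:3.72:3.13

1:3.72:3.13


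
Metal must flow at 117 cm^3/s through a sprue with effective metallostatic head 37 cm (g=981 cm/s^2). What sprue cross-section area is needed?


Formula: v = sqrt(2*g*h), A = Q/v
Velocity: v = sqrt(2 * 981 * 37) = sqrt(72594) = 269.4327 cm/s
Sprue area: A = Q / v = 117 / 269.4327 = 0.4342 cm^2

Answer: 0.4342 cm^2


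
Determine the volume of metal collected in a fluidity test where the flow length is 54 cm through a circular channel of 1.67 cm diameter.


Formula: V = pi * (d/2)^2 * L  (cylinder volume)
Radius = 1.67/2 = 0.835 cm
V = pi * 0.835^2 * 54 = 118.2814 cm^3

Answer: 118.2814 cm^3


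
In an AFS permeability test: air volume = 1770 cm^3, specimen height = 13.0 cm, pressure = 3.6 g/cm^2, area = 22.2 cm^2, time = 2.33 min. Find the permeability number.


Formula: Permeability Number P = (V * H) / (p * A * t)
Numerator: V * H = 1770 * 13.0 = 23010.0
Denominator: p * A * t = 3.6 * 22.2 * 2.33 = 186.2136
P = 23010.0 / 186.2136 = 123.5678

Answer: 123.5678


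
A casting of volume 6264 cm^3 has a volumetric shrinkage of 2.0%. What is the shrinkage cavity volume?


Formula: V_shrink = V_casting * shrinkage_pct / 100
V_shrink = 6264 cm^3 * 2.0 / 100 = 125.2800 cm^3

125.2800 cm^3


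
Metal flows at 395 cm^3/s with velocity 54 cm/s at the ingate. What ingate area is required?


Formula: A_ingate = Q / v  (continuity equation)
A = 395 cm^3/s / 54 cm/s = 7.3148 cm^2

7.3148 cm^2


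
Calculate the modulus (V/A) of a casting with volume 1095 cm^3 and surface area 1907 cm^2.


Formula: Casting Modulus M = V / A
M = 1095 cm^3 / 1907 cm^2 = 0.5742 cm


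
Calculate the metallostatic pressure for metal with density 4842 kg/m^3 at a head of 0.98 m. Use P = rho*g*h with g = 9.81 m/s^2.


Formula: P = rho * g * h
rho * g = 4842 * 9.81 = 47500.02 N/m^3
P = 47500.02 * 0.98 = 46550.0196 Pa

Answer: 46550.0196 Pa


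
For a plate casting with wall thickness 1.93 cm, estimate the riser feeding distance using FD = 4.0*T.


Formula: FD = 4.0 * T  (riser feeding-distance rule)
FD = 4.0 * 1.93 cm = 7.7200 cm

Answer: 7.7200 cm


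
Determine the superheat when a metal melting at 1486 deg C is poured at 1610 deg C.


Formula: Superheat = T_pour - T_melt
Superheat = 1610 - 1486 = 124 deg C


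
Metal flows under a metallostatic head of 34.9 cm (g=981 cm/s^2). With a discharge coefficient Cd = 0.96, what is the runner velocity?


Formula: v = Cd * sqrt(2 * g * h)  (Torricelli with discharge coefficient)
2*g*h = 2 * 981 * 34.9 = 68473.8 cm^2/s^2
sqrt(68473.8) = 261.67499 cm/s
v = 0.96 * 261.67499 = 251.2080 cm/s

Final answer: 251.2080 cm/s


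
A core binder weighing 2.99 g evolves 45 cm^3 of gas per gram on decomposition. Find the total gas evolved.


Formula: V_gas = W_binder * gas_evolution_rate
V = 2.99 g * 45 cm^3/g = 134.5500 cm^3

Answer: 134.5500 cm^3


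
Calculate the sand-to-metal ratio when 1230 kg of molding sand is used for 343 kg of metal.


Formula: Sand-to-Metal Ratio = W_sand / W_metal
Ratio = 1230 kg / 343 kg = 3.5860

Answer: 3.5860


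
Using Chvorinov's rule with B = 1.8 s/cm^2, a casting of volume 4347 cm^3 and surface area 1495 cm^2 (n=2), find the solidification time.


Formula: t_s = B * (V/A)^n  (Chvorinov's rule, n=2)
Modulus M = V/A = 4347/1495 = 2.907692 cm
M^2 = 2.907692^2 = 8.454673 cm^2
t_s = 1.8 * 8.454673 = 15.2184 s


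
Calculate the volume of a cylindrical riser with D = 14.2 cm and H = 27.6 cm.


Formula: V = pi * (D/2)^2 * H  (cylinder volume)
Radius = D/2 = 14.2/2 = 7.1 cm
V = pi * 7.1^2 * 27.6 = 4370.9481 cm^3

4370.9481 cm^3


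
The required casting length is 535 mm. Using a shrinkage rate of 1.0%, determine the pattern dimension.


Formula: L_pattern = L_casting * (1 + shrinkage_rate/100)
Shrinkage factor = 1 + 1.0/100 = 1.01
L_pattern = 535 mm * 1.01 = 540.3500 mm


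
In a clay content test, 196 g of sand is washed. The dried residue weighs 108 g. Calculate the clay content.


Formula: Clay% = (W_total - W_washed) / W_total * 100
Clay mass = 196 - 108 = 88 g
Clay% = 88 / 196 * 100 = 44.8980%


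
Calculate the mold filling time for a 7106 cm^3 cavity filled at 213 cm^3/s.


Formula: t_fill = V_mold / Q_flow
t = 7106 cm^3 / 213 cm^3/s = 33.3615 s

Answer: 33.3615 s


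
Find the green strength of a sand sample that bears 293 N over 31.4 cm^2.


Formula: Compressive Strength = Force / Area
Strength = 293 N / 31.4 cm^2 = 9.3312 N/cm^2


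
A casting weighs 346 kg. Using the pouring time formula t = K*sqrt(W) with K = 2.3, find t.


Formula: t = K * sqrt(W)
sqrt(W) = sqrt(346) = 18.60108
t = 2.3 * 18.60108 = 42.7825 s

42.7825 s


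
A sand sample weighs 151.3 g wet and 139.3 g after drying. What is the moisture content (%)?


Formula: MC = (W_wet - W_dry) / W_wet * 100
Water mass = 151.3 - 139.3 = 12.0 g
MC = 12.0 / 151.3 * 100 = 7.9313%

Final answer: 7.9313%


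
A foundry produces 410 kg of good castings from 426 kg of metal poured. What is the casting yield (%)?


Formula: Casting Yield = (W_good / W_total) * 100
Yield = (410 kg / 426 kg) * 100 = 96.2441%

96.2441%


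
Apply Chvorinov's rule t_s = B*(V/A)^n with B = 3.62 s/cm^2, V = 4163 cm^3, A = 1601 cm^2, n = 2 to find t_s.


Formula: t_s = B * (V/A)^n  (Chvorinov's rule, n=2)
Modulus M = V/A = 4163/1601 = 2.600250 cm
M^2 = 2.600250^2 = 6.761300 cm^2
t_s = 3.62 * 6.761300 = 24.4759 s

24.4759 s


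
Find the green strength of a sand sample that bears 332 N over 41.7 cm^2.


Formula: Compressive Strength = Force / Area
Strength = 332 N / 41.7 cm^2 = 7.9616 N/cm^2

Answer: 7.9616 N/cm^2


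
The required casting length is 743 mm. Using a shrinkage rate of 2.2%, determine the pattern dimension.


Formula: L_pattern = L_casting * (1 + shrinkage_rate/100)
Shrinkage factor = 1 + 2.2/100 = 1.022
L_pattern = 743 mm * 1.022 = 759.3460 mm


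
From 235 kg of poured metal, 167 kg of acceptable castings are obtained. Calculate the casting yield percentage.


Formula: Casting Yield = (W_good / W_total) * 100
Yield = (167 kg / 235 kg) * 100 = 71.0638%


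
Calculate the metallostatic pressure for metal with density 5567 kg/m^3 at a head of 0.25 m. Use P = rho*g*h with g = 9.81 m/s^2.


Formula: P = rho * g * h
rho * g = 5567 * 9.81 = 54612.27 N/m^3
P = 54612.27 * 0.25 = 13653.0675 Pa


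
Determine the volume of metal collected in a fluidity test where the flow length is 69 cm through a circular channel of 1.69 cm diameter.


Formula: V = pi * (d/2)^2 * L  (cylinder volume)
Radius = 1.69/2 = 0.845 cm
V = pi * 0.845^2 * 69 = 154.7791 cm^3

154.7791 cm^3


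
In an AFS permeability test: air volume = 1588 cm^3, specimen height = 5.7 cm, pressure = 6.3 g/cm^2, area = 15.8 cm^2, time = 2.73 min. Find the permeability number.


Formula: Permeability Number P = (V * H) / (p * A * t)
Numerator: V * H = 1588 * 5.7 = 9051.6
Denominator: p * A * t = 6.3 * 15.8 * 2.73 = 271.7442
P = 9051.6 / 271.7442 = 33.3093

33.3093


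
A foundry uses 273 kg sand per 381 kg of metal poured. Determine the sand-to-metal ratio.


Formula: Sand-to-Metal Ratio = W_sand / W_metal
Ratio = 273 kg / 381 kg = 0.7165


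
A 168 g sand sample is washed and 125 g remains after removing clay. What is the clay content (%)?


Formula: Clay% = (W_total - W_washed) / W_total * 100
Clay mass = 168 - 125 = 43 g
Clay% = 43 / 168 * 100 = 25.5952%

Final answer: 25.5952%


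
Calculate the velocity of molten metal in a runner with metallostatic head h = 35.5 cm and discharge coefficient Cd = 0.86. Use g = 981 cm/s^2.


Formula: v = Cd * sqrt(2 * g * h)  (Torricelli with discharge coefficient)
2*g*h = 2 * 981 * 35.5 = 69651.0 cm^2/s^2
sqrt(69651.0) = 263.91476 cm/s
v = 0.86 * 263.91476 = 226.9667 cm/s

Final answer: 226.9667 cm/s


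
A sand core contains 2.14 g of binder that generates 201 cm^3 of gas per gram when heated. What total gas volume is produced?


Formula: V_gas = W_binder * gas_evolution_rate
V = 2.14 g * 201 cm^3/g = 430.1400 cm^3


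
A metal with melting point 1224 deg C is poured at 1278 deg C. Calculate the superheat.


Formula: Superheat = T_pour - T_melt
Superheat = 1278 - 1224 = 54 deg C

Answer: 54 deg C


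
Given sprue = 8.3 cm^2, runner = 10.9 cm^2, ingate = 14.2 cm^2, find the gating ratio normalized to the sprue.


Sprue:Runner:Ingate = 1 : 10.9/8.3 : 14.2/8.3 = 1:1.31:1.71


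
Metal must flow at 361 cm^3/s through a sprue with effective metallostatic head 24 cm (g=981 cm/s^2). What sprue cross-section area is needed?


Formula: v = sqrt(2*g*h), A = Q/v
Velocity: v = sqrt(2 * 981 * 24) = sqrt(47088) = 216.9977 cm/s
Sprue area: A = Q / v = 361 / 216.9977 = 1.6636 cm^2

Answer: 1.6636 cm^2


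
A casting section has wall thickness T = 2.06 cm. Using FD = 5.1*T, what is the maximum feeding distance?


Formula: FD = 5.1 * T  (riser feeding-distance rule)
FD = 5.1 * 2.06 cm = 10.5060 cm


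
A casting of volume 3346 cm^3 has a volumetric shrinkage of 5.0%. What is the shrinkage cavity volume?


Formula: V_shrink = V_casting * shrinkage_pct / 100
V_shrink = 3346 cm^3 * 5.0 / 100 = 167.3000 cm^3

Final answer: 167.3000 cm^3


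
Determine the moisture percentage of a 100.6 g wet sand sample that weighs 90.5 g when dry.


Formula: MC = (W_wet - W_dry) / W_wet * 100
Water mass = 100.6 - 90.5 = 10.1 g
MC = 10.1 / 100.6 * 100 = 10.0398%

Final answer: 10.0398%


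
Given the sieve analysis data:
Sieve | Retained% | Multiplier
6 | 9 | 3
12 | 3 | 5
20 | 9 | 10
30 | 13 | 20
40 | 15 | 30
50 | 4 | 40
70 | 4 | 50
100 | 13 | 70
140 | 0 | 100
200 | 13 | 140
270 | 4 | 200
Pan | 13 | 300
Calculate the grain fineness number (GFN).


Formula: GFN = sum(pct * multiplier) / sum(pct)
sum(pct * multiplier) = 8632
sum(pct) = 100
GFN = 8632 / 100 = 86.32

Final answer: 86.32


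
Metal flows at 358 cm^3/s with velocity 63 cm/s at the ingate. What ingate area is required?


Formula: A_ingate = Q / v  (continuity equation)
A = 358 cm^3/s / 63 cm/s = 5.6825 cm^2

Answer: 5.6825 cm^2


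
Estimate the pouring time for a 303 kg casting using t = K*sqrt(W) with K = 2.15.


Formula: t = K * sqrt(W)
sqrt(W) = sqrt(303) = 17.40690
t = 2.15 * 17.40690 = 37.4248 s

Answer: 37.4248 s


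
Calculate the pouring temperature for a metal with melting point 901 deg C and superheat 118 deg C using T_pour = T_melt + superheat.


Formula: T_pour = T_melt + Superheat
T_pour = 901 + 118 = 1019 deg C

Final answer: 1019 deg C


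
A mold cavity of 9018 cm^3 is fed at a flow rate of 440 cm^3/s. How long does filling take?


Formula: t_fill = V_mold / Q_flow
t = 9018 cm^3 / 440 cm^3/s = 20.4955 s


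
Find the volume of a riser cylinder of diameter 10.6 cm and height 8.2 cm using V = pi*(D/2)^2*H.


Formula: V = pi * (D/2)^2 * H  (cylinder volume)
Radius = D/2 = 10.6/2 = 5.3 cm
V = pi * 5.3^2 * 8.2 = 723.6282 cm^3

723.6282 cm^3


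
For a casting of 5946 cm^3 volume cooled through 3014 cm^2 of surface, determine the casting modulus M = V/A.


Formula: Casting Modulus M = V / A
M = 5946 cm^3 / 3014 cm^2 = 1.9728 cm

Final answer: 1.9728 cm


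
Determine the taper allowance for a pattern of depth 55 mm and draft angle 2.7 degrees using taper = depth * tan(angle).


Formula: taper = depth * tan(draft_angle)
tan(2.7 deg) = 0.0471588
taper = 55 mm * 0.0471588 = 2.5937 mm

Final answer: 2.5937 mm


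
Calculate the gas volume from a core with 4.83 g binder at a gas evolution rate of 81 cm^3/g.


Formula: V_gas = W_binder * gas_evolution_rate
V = 4.83 g * 81 cm^3/g = 391.2300 cm^3

Answer: 391.2300 cm^3


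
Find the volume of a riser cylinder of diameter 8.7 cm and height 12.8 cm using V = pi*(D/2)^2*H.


Formula: V = pi * (D/2)^2 * H  (cylinder volume)
Radius = D/2 = 8.7/2 = 4.35 cm
V = pi * 4.35^2 * 12.8 = 760.9189 cm^3

Final answer: 760.9189 cm^3


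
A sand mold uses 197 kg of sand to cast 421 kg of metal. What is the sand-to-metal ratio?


Formula: Sand-to-Metal Ratio = W_sand / W_metal
Ratio = 197 kg / 421 kg = 0.4679

0.4679


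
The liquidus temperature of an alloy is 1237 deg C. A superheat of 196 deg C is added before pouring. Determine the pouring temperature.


Formula: T_pour = T_melt + Superheat
T_pour = 1237 + 196 = 1433 deg C

Final answer: 1433 deg C


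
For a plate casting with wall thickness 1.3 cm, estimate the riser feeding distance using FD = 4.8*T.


Formula: FD = 4.8 * T  (riser feeding-distance rule)
FD = 4.8 * 1.3 cm = 6.2400 cm

6.2400 cm


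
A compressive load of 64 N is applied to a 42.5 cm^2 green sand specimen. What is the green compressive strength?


Formula: Compressive Strength = Force / Area
Strength = 64 N / 42.5 cm^2 = 1.5059 N/cm^2


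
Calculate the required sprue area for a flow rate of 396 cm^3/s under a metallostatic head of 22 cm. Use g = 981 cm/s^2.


Formula: v = sqrt(2*g*h), A = Q/v
Velocity: v = sqrt(2 * 981 * 22) = sqrt(43164) = 207.7595 cm/s
Sprue area: A = Q / v = 396 / 207.7595 = 1.9061 cm^2


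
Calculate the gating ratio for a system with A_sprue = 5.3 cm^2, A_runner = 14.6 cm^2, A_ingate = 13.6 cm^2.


Sprue:Runner:Ingate = 1 : 14.6/5.3 : 13.6/5.3 = 1:2.75:2.57

Answer: 1:2.75:2.57


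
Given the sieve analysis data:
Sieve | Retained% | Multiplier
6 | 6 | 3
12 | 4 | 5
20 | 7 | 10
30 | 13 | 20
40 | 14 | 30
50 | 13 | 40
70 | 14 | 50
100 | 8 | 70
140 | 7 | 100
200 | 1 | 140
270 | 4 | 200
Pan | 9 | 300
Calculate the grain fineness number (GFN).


Formula: GFN = sum(pct * multiplier) / sum(pct)
sum(pct * multiplier) = 6908
sum(pct) = 100
GFN = 6908 / 100 = 69.08

69.08


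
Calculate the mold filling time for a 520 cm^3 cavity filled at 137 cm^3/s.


Formula: t_fill = V_mold / Q_flow
t = 520 cm^3 / 137 cm^3/s = 3.7956 s


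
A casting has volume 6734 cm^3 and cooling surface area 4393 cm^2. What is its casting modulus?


Formula: Casting Modulus M = V / A
M = 6734 cm^3 / 4393 cm^2 = 1.5329 cm


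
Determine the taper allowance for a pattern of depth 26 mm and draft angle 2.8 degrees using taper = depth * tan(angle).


Formula: taper = depth * tan(draft_angle)
tan(2.8 deg) = 0.0489082
taper = 26 mm * 0.0489082 = 1.2716 mm


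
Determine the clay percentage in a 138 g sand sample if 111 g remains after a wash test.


Formula: Clay% = (W_total - W_washed) / W_total * 100
Clay mass = 138 - 111 = 27 g
Clay% = 27 / 138 * 100 = 19.5652%

Answer: 19.5652%


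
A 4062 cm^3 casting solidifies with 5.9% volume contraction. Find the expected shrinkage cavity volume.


Formula: V_shrink = V_casting * shrinkage_pct / 100
V_shrink = 4062 cm^3 * 5.9 / 100 = 239.6580 cm^3

239.6580 cm^3


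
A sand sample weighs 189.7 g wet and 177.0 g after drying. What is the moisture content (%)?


Formula: MC = (W_wet - W_dry) / W_wet * 100
Water mass = 189.7 - 177.0 = 12.7 g
MC = 12.7 / 189.7 * 100 = 6.6948%

Final answer: 6.6948%


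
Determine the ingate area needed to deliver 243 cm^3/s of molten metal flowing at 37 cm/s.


Formula: A_ingate = Q / v  (continuity equation)
A = 243 cm^3/s / 37 cm/s = 6.5676 cm^2

6.5676 cm^2


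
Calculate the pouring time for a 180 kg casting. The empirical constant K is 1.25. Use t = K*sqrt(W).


Formula: t = K * sqrt(W)
sqrt(W) = sqrt(180) = 13.41641
t = 1.25 * 13.41641 = 16.7705 s


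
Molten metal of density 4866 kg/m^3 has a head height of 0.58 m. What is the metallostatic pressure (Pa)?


Formula: P = rho * g * h
rho * g = 4866 * 9.81 = 47735.46 N/m^3
P = 47735.46 * 0.58 = 27686.5668 Pa


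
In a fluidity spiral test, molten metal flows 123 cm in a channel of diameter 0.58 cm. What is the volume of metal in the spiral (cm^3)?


Formula: V = pi * (d/2)^2 * L  (cylinder volume)
Radius = 0.58/2 = 0.29 cm
V = pi * 0.29^2 * 123 = 32.4976 cm^3


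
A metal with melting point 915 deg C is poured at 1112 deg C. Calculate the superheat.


Formula: Superheat = T_pour - T_melt
Superheat = 1112 - 915 = 197 deg C

197 deg C


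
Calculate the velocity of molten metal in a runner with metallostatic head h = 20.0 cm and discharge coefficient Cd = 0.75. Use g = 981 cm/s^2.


Formula: v = Cd * sqrt(2 * g * h)  (Torricelli with discharge coefficient)
2*g*h = 2 * 981 * 20.0 = 39240.0 cm^2/s^2
sqrt(39240.0) = 198.09089 cm/s
v = 0.75 * 198.09089 = 148.5682 cm/s

Final answer: 148.5682 cm/s


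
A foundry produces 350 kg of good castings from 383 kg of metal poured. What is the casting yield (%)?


Formula: Casting Yield = (W_good / W_total) * 100
Yield = (350 kg / 383 kg) * 100 = 91.3838%

91.3838%


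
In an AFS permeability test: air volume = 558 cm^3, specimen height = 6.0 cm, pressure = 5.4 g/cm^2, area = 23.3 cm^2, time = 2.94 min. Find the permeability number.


Formula: Permeability Number P = (V * H) / (p * A * t)
Numerator: V * H = 558 * 6.0 = 3348.0
Denominator: p * A * t = 5.4 * 23.3 * 2.94 = 369.9108
P = 3348.0 / 369.9108 = 9.0508

Final answer: 9.0508


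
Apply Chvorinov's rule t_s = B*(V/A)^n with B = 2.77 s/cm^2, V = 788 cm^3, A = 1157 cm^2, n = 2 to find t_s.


Formula: t_s = B * (V/A)^n  (Chvorinov's rule, n=2)
Modulus M = V/A = 788/1157 = 0.681072 cm
M^2 = 0.681072^2 = 0.463859 cm^2
t_s = 2.77 * 0.463859 = 1.2849 s

Final answer: 1.2849 s


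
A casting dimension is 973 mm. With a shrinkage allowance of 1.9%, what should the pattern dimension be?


Formula: L_pattern = L_casting * (1 + shrinkage_rate/100)
Shrinkage factor = 1 + 1.9/100 = 1.019
L_pattern = 973 mm * 1.019 = 991.4870 mm

Final answer: 991.4870 mm


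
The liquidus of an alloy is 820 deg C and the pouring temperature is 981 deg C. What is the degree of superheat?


Formula: Superheat = T_pour - T_melt
Superheat = 981 - 820 = 161 deg C

Final answer: 161 deg C


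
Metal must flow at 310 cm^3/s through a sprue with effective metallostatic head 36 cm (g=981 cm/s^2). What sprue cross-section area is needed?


Formula: v = sqrt(2*g*h), A = Q/v
Velocity: v = sqrt(2 * 981 * 36) = sqrt(70632) = 265.7668 cm/s
Sprue area: A = Q / v = 310 / 265.7668 = 1.1664 cm^2

Answer: 1.1664 cm^2


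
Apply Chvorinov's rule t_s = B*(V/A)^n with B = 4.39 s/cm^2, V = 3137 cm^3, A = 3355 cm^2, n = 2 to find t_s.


Formula: t_s = B * (V/A)^n  (Chvorinov's rule, n=2)
Modulus M = V/A = 3137/3355 = 0.935022 cm
M^2 = 0.935022^2 = 0.874266 cm^2
t_s = 4.39 * 0.874266 = 3.8380 s

3.8380 s


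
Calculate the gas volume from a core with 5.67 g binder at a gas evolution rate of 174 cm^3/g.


Formula: V_gas = W_binder * gas_evolution_rate
V = 5.67 g * 174 cm^3/g = 986.5800 cm^3

Answer: 986.5800 cm^3


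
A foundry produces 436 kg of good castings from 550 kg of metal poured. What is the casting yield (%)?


Formula: Casting Yield = (W_good / W_total) * 100
Yield = (436 kg / 550 kg) * 100 = 79.2727%


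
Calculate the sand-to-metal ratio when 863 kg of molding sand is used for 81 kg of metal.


Formula: Sand-to-Metal Ratio = W_sand / W_metal
Ratio = 863 kg / 81 kg = 10.6543

Final answer: 10.6543


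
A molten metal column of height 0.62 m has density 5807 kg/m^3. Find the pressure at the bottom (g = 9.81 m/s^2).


Formula: P = rho * g * h
rho * g = 5807 * 9.81 = 56966.67 N/m^3
P = 56966.67 * 0.62 = 35319.3354 Pa

Answer: 35319.3354 Pa


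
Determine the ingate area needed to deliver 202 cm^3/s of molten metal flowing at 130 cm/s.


Formula: A_ingate = Q / v  (continuity equation)
A = 202 cm^3/s / 130 cm/s = 1.5538 cm^2


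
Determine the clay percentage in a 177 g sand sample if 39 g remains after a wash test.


Formula: Clay% = (W_total - W_washed) / W_total * 100
Clay mass = 177 - 39 = 138 g
Clay% = 138 / 177 * 100 = 77.9661%


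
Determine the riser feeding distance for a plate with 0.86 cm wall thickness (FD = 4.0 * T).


Formula: FD = 4.0 * T  (riser feeding-distance rule)
FD = 4.0 * 0.86 cm = 3.4400 cm


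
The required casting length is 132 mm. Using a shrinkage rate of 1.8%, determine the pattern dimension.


Formula: L_pattern = L_casting * (1 + shrinkage_rate/100)
Shrinkage factor = 1 + 1.8/100 = 1.018
L_pattern = 132 mm * 1.018 = 134.3760 mm

134.3760 mm


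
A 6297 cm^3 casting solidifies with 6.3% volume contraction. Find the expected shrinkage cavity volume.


Formula: V_shrink = V_casting * shrinkage_pct / 100
V_shrink = 6297 cm^3 * 6.3 / 100 = 396.7110 cm^3

Final answer: 396.7110 cm^3


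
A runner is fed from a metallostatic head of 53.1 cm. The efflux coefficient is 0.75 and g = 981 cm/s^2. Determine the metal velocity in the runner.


Formula: v = Cd * sqrt(2 * g * h)  (Torricelli with discharge coefficient)
2*g*h = 2 * 981 * 53.1 = 104182.2 cm^2/s^2
sqrt(104182.2) = 322.77268 cm/s
v = 0.75 * 322.77268 = 242.0795 cm/s

Final answer: 242.0795 cm/s


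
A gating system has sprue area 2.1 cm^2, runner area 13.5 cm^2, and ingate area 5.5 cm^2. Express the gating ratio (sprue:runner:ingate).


Sprue:Runner:Ingate = 1 : 13.5/2.1 : 5.5/2.1 = 1:6.43:2.62

1:6.43:2.62


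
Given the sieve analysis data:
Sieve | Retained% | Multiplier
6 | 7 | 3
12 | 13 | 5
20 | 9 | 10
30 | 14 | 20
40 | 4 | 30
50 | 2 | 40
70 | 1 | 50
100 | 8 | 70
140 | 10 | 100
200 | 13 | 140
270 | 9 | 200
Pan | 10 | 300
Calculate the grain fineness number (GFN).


Formula: GFN = sum(pct * multiplier) / sum(pct)
sum(pct * multiplier) = 8886
sum(pct) = 100
GFN = 8886 / 100 = 88.86

Answer: 88.86


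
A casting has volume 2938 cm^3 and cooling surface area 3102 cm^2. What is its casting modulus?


Formula: Casting Modulus M = V / A
M = 2938 cm^3 / 3102 cm^2 = 0.9471 cm

0.9471 cm


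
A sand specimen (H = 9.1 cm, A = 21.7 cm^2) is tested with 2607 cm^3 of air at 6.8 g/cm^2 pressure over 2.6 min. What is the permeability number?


Formula: Permeability Number P = (V * H) / (p * A * t)
Numerator: V * H = 2607 * 9.1 = 23723.7
Denominator: p * A * t = 6.8 * 21.7 * 2.6 = 383.656
P = 23723.7 / 383.656 = 61.8359

61.8359


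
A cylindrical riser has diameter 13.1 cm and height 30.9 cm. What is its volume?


Formula: V = pi * (D/2)^2 * H  (cylinder volume)
Radius = D/2 = 13.1/2 = 6.55 cm
V = pi * 6.55^2 * 30.9 = 4164.7693 cm^3

Final answer: 4164.7693 cm^3


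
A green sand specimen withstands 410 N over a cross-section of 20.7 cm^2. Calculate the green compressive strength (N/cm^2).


Formula: Compressive Strength = Force / Area
Strength = 410 N / 20.7 cm^2 = 19.8068 N/cm^2

19.8068 N/cm^2


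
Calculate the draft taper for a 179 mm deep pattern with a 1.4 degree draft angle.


Formula: taper = depth * tan(draft_angle)
tan(1.4 deg) = 0.0244395
taper = 179 mm * 0.0244395 = 4.3747 mm


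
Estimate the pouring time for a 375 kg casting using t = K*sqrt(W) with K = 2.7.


Formula: t = K * sqrt(W)
sqrt(W) = sqrt(375) = 19.36492
t = 2.7 * 19.36492 = 52.2853 s

52.2853 s


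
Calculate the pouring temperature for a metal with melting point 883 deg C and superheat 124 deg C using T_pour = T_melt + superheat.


Formula: T_pour = T_melt + Superheat
T_pour = 883 + 124 = 1007 deg C

Final answer: 1007 deg C


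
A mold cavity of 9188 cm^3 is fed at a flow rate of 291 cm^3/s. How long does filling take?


Formula: t_fill = V_mold / Q_flow
t = 9188 cm^3 / 291 cm^3/s = 31.5739 s

Final answer: 31.5739 s


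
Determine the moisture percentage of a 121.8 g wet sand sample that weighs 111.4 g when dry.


Formula: MC = (W_wet - W_dry) / W_wet * 100
Water mass = 121.8 - 111.4 = 10.4 g
MC = 10.4 / 121.8 * 100 = 8.5386%

8.5386%


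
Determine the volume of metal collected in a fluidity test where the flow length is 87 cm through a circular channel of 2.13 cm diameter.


Formula: V = pi * (d/2)^2 * L  (cylinder volume)
Radius = 2.13/2 = 1.065 cm
V = pi * 1.065^2 * 87 = 310.0047 cm^3

310.0047 cm^3


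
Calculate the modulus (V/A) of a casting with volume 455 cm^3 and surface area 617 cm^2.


Formula: Casting Modulus M = V / A
M = 455 cm^3 / 617 cm^2 = 0.7374 cm


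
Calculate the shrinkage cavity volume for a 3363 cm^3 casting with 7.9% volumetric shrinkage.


Formula: V_shrink = V_casting * shrinkage_pct / 100
V_shrink = 3363 cm^3 * 7.9 / 100 = 265.6770 cm^3

Answer: 265.6770 cm^3


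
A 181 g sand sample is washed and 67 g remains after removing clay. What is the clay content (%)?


Formula: Clay% = (W_total - W_washed) / W_total * 100
Clay mass = 181 - 67 = 114 g
Clay% = 114 / 181 * 100 = 62.9834%


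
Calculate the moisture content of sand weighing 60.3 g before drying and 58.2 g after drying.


Formula: MC = (W_wet - W_dry) / W_wet * 100
Water mass = 60.3 - 58.2 = 2.1 g
MC = 2.1 / 60.3 * 100 = 3.4826%

3.4826%


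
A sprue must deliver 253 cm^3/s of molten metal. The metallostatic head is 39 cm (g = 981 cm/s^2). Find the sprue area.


Formula: v = sqrt(2*g*h), A = Q/v
Velocity: v = sqrt(2 * 981 * 39) = sqrt(76518) = 276.6189 cm/s
Sprue area: A = Q / v = 253 / 276.6189 = 0.9146 cm^2

Final answer: 0.9146 cm^2


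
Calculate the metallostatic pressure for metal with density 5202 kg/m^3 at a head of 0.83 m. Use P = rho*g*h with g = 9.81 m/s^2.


Formula: P = rho * g * h
rho * g = 5202 * 9.81 = 51031.62 N/m^3
P = 51031.62 * 0.83 = 42356.2446 Pa

Answer: 42356.2446 Pa


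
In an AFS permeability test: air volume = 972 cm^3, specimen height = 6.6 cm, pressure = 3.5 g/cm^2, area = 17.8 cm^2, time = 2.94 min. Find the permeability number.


Formula: Permeability Number P = (V * H) / (p * A * t)
Numerator: V * H = 972 * 6.6 = 6415.2
Denominator: p * A * t = 3.5 * 17.8 * 2.94 = 183.162
P = 6415.2 / 183.162 = 35.0247

35.0247


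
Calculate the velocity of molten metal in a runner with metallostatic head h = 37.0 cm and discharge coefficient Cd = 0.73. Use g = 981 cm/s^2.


Formula: v = Cd * sqrt(2 * g * h)  (Torricelli with discharge coefficient)
2*g*h = 2 * 981 * 37.0 = 72594.0 cm^2/s^2
sqrt(72594.0) = 269.43274 cm/s
v = 0.73 * 269.43274 = 196.6859 cm/s

Answer: 196.6859 cm/s


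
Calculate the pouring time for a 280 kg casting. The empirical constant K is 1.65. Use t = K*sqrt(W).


Formula: t = K * sqrt(W)
sqrt(W) = sqrt(280) = 16.73320
t = 1.65 * 16.73320 = 27.6098 s

Answer: 27.6098 s


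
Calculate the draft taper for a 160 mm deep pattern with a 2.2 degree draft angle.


Formula: taper = depth * tan(draft_angle)
tan(2.2 deg) = 0.0384161
taper = 160 mm * 0.0384161 = 6.1466 mm


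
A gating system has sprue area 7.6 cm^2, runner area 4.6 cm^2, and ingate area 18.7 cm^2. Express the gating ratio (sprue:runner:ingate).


Sprue:Runner:Ingate = 1 : 4.6/7.6 : 18.7/7.6 = 1:0.61:2.46

1:0.61:2.46


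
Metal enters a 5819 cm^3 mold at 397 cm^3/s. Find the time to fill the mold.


Formula: t_fill = V_mold / Q_flow
t = 5819 cm^3 / 397 cm^3/s = 14.6574 s

14.6574 s


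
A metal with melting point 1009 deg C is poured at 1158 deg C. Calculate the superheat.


Formula: Superheat = T_pour - T_melt
Superheat = 1158 - 1009 = 149 deg C

Answer: 149 deg C


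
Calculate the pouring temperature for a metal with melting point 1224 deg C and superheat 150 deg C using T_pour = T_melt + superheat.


Formula: T_pour = T_melt + Superheat
T_pour = 1224 + 150 = 1374 deg C

Answer: 1374 deg C


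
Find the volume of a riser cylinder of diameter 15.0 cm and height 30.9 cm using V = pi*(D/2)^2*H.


Formula: V = pi * (D/2)^2 * H  (cylinder volume)
Radius = D/2 = 15.0/2 = 7.5 cm
V = pi * 7.5^2 * 30.9 = 5460.4807 cm^3

5460.4807 cm^3


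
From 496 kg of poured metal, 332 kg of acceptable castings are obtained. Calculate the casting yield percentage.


Formula: Casting Yield = (W_good / W_total) * 100
Yield = (332 kg / 496 kg) * 100 = 66.9355%

Answer: 66.9355%


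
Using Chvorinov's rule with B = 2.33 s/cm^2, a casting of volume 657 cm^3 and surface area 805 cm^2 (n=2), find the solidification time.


Formula: t_s = B * (V/A)^n  (Chvorinov's rule, n=2)
Modulus M = V/A = 657/805 = 0.816149 cm
M^2 = 0.816149^2 = 0.666099 cm^2
t_s = 2.33 * 0.666099 = 1.5520 s

Final answer: 1.5520 s


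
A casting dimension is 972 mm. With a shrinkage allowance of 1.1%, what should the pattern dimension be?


Formula: L_pattern = L_casting * (1 + shrinkage_rate/100)
Shrinkage factor = 1 + 1.1/100 = 1.011
L_pattern = 972 mm * 1.011 = 982.6920 mm

Final answer: 982.6920 mm


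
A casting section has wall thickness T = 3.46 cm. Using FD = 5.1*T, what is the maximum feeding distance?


Formula: FD = 5.1 * T  (riser feeding-distance rule)
FD = 5.1 * 3.46 cm = 17.6460 cm

Answer: 17.6460 cm


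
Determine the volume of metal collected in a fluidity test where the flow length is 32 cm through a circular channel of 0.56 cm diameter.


Formula: V = pi * (d/2)^2 * L  (cylinder volume)
Radius = 0.56/2 = 0.28 cm
V = pi * 0.28^2 * 32 = 7.8816 cm^3

Final answer: 7.8816 cm^3


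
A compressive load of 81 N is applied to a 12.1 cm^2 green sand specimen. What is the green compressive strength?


Formula: Compressive Strength = Force / Area
Strength = 81 N / 12.1 cm^2 = 6.6942 N/cm^2

6.6942 N/cm^2


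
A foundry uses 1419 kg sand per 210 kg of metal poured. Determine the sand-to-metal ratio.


Formula: Sand-to-Metal Ratio = W_sand / W_metal
Ratio = 1419 kg / 210 kg = 6.7571

Answer: 6.7571


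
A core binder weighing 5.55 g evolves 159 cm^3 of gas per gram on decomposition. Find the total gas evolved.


Formula: V_gas = W_binder * gas_evolution_rate
V = 5.55 g * 159 cm^3/g = 882.4500 cm^3

Final answer: 882.4500 cm^3


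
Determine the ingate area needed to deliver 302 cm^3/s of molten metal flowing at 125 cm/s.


Formula: A_ingate = Q / v  (continuity equation)
A = 302 cm^3/s / 125 cm/s = 2.4160 cm^2

Answer: 2.4160 cm^2


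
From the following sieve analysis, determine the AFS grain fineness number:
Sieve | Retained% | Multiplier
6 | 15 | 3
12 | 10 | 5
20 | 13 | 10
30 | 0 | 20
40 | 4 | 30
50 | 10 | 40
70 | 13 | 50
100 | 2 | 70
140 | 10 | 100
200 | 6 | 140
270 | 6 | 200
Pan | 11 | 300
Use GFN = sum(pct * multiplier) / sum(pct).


Formula: GFN = sum(pct * multiplier) / sum(pct)
sum(pct * multiplier) = 7875
sum(pct) = 100
GFN = 7875 / 100 = 78.75

Answer: 78.75


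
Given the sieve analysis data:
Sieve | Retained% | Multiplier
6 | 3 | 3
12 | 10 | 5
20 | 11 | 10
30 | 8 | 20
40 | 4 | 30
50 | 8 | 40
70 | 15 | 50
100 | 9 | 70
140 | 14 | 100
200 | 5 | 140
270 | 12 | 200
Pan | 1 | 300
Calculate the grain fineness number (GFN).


Formula: GFN = sum(pct * multiplier) / sum(pct)
sum(pct * multiplier) = 6949
sum(pct) = 100
GFN = 6949 / 100 = 69.49

69.49


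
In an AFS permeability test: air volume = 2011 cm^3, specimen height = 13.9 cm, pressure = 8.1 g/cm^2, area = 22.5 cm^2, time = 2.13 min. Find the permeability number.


Formula: Permeability Number P = (V * H) / (p * A * t)
Numerator: V * H = 2011 * 13.9 = 27952.9
Denominator: p * A * t = 8.1 * 22.5 * 2.13 = 388.1925
P = 27952.9 / 388.1925 = 72.0078

Final answer: 72.0078


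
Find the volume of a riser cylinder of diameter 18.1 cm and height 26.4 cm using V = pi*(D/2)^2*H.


Formula: V = pi * (D/2)^2 * H  (cylinder volume)
Radius = D/2 = 18.1/2 = 9.05 cm
V = pi * 9.05^2 * 26.4 = 6792.8333 cm^3

Answer: 6792.8333 cm^3


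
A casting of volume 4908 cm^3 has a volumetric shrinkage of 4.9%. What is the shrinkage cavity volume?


Formula: V_shrink = V_casting * shrinkage_pct / 100
V_shrink = 4908 cm^3 * 4.9 / 100 = 240.4920 cm^3

Answer: 240.4920 cm^3


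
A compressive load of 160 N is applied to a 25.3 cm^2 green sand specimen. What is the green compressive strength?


Formula: Compressive Strength = Force / Area
Strength = 160 N / 25.3 cm^2 = 6.3241 N/cm^2


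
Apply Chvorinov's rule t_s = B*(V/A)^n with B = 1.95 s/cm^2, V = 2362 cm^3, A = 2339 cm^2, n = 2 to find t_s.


Formula: t_s = B * (V/A)^n  (Chvorinov's rule, n=2)
Modulus M = V/A = 2362/2339 = 1.009833 cm
M^2 = 1.009833^2 = 1.019763 cm^2
t_s = 1.95 * 1.019763 = 1.9885 s


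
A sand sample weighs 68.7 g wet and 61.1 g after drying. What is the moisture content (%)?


Formula: MC = (W_wet - W_dry) / W_wet * 100
Water mass = 68.7 - 61.1 = 7.6 g
MC = 7.6 / 68.7 * 100 = 11.0626%

Answer: 11.0626%


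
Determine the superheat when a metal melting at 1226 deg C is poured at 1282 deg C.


Formula: Superheat = T_pour - T_melt
Superheat = 1282 - 1226 = 56 deg C

Final answer: 56 deg C


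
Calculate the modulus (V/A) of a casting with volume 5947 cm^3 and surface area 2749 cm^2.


Formula: Casting Modulus M = V / A
M = 5947 cm^3 / 2749 cm^2 = 2.1633 cm

2.1633 cm


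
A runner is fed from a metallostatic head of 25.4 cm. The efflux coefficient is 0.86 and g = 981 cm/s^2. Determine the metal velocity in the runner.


Formula: v = Cd * sqrt(2 * g * h)  (Torricelli with discharge coefficient)
2*g*h = 2 * 981 * 25.4 = 49834.8 cm^2/s^2
sqrt(49834.8) = 223.23709 cm/s
v = 0.86 * 223.23709 = 191.9839 cm/s


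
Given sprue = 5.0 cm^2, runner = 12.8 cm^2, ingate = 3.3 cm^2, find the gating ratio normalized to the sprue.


Sprue:Runner:Ingate = 1 : 12.8/5.0 : 3.3/5.0 = 1:2.56:0.66

Answer: 1:2.56:0.66


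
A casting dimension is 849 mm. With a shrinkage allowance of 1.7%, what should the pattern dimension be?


Formula: L_pattern = L_casting * (1 + shrinkage_rate/100)
Shrinkage factor = 1 + 1.7/100 = 1.017
L_pattern = 849 mm * 1.017 = 863.4330 mm

Answer: 863.4330 mm


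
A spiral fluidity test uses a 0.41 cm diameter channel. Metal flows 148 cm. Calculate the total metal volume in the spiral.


Formula: V = pi * (d/2)^2 * L  (cylinder volume)
Radius = 0.41/2 = 0.205 cm
V = pi * 0.205^2 * 148 = 19.5398 cm^3


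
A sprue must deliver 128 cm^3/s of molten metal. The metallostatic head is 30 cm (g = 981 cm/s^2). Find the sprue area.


Formula: v = sqrt(2*g*h), A = Q/v
Velocity: v = sqrt(2 * 981 * 30) = sqrt(58860) = 242.6108 cm/s
Sprue area: A = Q / v = 128 / 242.6108 = 0.5276 cm^2

Final answer: 0.5276 cm^2


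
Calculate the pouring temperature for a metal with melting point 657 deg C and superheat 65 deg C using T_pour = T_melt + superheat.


Formula: T_pour = T_melt + Superheat
T_pour = 657 + 65 = 722 deg C

722 deg C


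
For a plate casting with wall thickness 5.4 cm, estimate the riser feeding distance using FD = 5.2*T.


Formula: FD = 5.2 * T  (riser feeding-distance rule)
FD = 5.2 * 5.4 cm = 28.0800 cm


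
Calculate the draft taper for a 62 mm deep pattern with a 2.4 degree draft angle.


Formula: taper = depth * tan(draft_angle)
tan(2.4 deg) = 0.0419124
taper = 62 mm * 0.0419124 = 2.5986 mm

2.5986 mm


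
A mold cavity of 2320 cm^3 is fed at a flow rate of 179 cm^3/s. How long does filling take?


Formula: t_fill = V_mold / Q_flow
t = 2320 cm^3 / 179 cm^3/s = 12.9609 s

12.9609 s


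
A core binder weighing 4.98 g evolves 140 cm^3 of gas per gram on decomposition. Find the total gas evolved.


Formula: V_gas = W_binder * gas_evolution_rate
V = 4.98 g * 140 cm^3/g = 697.2000 cm^3

Final answer: 697.2000 cm^3


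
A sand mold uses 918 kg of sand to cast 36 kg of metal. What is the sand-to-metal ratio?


Formula: Sand-to-Metal Ratio = W_sand / W_metal
Ratio = 918 kg / 36 kg = 25.5000


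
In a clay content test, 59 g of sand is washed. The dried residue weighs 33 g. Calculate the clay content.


Formula: Clay% = (W_total - W_washed) / W_total * 100
Clay mass = 59 - 33 = 26 g
Clay% = 26 / 59 * 100 = 44.0678%

44.0678%
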